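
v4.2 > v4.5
False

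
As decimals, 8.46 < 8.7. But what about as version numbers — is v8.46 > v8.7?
True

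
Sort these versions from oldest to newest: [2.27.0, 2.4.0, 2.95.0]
[2.4.0, 2.27.0, 2.95.0]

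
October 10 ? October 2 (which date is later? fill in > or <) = >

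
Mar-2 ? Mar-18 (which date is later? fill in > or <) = <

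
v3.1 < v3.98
True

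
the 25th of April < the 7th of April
False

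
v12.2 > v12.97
False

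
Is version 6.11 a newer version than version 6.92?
No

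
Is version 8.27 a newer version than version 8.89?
No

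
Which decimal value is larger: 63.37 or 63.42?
63.42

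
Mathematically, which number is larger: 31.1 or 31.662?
31.662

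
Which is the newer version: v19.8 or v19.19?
v19.19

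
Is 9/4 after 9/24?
No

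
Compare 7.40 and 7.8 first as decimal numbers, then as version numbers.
As decimals: 7.40 < 7.8. As versions: v7.40 > v7.8 (minor version 40 > 8).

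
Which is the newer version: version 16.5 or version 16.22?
version 16.22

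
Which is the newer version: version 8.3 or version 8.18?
version 8.18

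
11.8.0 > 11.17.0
False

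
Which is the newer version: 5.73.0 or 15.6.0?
15.6.0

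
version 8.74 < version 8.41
False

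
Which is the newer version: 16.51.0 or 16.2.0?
16.51.0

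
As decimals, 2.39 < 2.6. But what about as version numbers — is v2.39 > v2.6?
True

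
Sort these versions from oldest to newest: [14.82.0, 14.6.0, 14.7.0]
[14.6.0, 14.7.0, 14.82.0]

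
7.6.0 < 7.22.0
True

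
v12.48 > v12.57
False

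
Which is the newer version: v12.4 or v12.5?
v12.5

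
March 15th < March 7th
False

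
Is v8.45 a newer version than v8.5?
Yes. Version numbers are compared segment by segment as integers, not as decimals: minor version 45 > 5, so v8.45 > v8.5 (even though the decimal 8.45 < 8.5).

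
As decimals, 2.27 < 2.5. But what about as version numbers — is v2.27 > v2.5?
True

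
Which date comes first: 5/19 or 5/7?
5/7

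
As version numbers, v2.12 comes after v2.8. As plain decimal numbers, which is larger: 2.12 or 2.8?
2.8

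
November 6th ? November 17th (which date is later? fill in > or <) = <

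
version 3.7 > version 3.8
False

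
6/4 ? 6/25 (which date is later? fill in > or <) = <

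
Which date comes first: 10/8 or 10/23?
10/8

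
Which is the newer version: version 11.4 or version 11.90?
version 11.90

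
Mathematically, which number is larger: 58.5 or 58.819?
58.819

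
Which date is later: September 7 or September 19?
September 19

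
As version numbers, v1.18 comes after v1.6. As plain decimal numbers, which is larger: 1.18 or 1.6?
1.6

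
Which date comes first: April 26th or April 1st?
April 1st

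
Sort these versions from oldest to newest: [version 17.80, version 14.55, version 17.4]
[version 14.55, version 17.4, version 17.80]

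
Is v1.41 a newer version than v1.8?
Yes. Version numbers are compared segment by segment as integers, not as decimals: minor version 41 > 8, so v1.41 > v1.8 (even though the decimal 1.41 < 1.8).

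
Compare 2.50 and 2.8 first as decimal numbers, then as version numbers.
As decimals: 2.50 < 2.8. As versions: v2.50 > v2.8 (minor version 50 > 8).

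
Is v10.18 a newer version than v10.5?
Yes. Version numbers are compared segment by segment as integers, not as decimals: minor version 18 > 5, so v10.18 > v10.5 (even though the decimal 10.18 < 10.5).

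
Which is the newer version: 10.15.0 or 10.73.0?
10.73.0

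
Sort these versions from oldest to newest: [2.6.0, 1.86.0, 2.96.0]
[1.86.0, 2.6.0, 2.96.0]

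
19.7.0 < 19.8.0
True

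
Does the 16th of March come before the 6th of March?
No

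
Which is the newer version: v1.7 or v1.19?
v1.19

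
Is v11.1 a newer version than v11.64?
No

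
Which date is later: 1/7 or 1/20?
1/20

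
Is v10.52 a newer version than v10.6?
Yes. Version numbers are compared segment by segment as integers, not as decimals: minor version 52 > 6, so v10.52 > v10.6 (even though the decimal 10.52 < 10.6).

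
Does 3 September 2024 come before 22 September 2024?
Yes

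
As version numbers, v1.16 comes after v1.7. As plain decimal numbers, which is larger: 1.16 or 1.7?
1.7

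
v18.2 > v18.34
False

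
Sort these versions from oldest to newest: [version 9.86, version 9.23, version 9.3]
[version 9.3, version 9.23, version 9.86]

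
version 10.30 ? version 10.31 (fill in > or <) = <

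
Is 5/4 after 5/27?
No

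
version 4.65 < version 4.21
False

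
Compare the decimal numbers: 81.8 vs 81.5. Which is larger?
81.8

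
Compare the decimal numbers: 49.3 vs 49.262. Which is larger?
49.3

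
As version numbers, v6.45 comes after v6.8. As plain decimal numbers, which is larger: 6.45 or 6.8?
6.8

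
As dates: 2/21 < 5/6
True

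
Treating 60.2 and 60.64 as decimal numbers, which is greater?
60.64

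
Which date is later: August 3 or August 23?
August 23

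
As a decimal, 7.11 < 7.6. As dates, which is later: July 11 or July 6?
July 11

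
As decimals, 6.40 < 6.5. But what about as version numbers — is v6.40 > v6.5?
True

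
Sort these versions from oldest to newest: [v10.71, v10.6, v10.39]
[v10.6, v10.39, v10.71]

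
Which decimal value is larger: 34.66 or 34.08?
34.66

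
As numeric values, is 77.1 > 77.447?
False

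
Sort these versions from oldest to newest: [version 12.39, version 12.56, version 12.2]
[version 12.2, version 12.39, version 12.56]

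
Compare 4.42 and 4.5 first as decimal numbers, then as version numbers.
As decimals: 4.42 < 4.5. As versions: v4.42 > v4.5 (minor version 42 > 5).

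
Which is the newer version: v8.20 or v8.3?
v8.20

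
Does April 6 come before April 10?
Yes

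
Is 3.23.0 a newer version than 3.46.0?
No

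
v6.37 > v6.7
True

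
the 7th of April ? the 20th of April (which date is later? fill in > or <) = <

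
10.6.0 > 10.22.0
False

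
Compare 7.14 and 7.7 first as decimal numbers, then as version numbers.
As decimals: 7.14 < 7.7. As versions: v7.14 > v7.7 (minor version 14 > 7).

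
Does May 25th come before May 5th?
No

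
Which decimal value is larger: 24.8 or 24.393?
24.8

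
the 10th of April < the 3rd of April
False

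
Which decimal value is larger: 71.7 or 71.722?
71.722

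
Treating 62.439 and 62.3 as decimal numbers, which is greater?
62.439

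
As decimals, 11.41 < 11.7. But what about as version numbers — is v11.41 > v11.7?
True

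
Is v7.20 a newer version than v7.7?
Yes. Version numbers are compared segment by segment as integers, not as decimals: minor version 20 > 7, so v7.20 > v7.7 (even though the decimal 7.20 < 7.7).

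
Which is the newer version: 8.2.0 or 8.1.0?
8.2.0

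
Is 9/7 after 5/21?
Yes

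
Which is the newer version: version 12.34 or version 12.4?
version 12.34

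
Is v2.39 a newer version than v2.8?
Yes. Version numbers are compared segment by segment as integers, not as decimals: minor version 39 > 8, so v2.39 > v2.8 (even though the decimal 2.39 < 2.8).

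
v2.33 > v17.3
False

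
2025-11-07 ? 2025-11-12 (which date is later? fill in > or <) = <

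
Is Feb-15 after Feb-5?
Yes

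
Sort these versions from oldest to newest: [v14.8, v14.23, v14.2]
[v14.2, v14.8, v14.23]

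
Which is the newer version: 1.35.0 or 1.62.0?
1.62.0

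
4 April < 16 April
True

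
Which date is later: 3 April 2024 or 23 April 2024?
23 April 2024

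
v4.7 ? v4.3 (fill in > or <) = >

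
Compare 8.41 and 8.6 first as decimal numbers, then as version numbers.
As decimals: 8.41 < 8.6. As versions: v8.41 > v8.6 (minor version 41 > 6).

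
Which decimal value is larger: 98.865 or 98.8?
98.865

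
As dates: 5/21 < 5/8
False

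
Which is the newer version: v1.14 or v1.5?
v1.14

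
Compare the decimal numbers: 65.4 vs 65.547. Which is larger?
65.547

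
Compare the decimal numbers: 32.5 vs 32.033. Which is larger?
32.5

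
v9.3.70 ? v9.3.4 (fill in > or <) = >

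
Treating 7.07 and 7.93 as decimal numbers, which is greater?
7.93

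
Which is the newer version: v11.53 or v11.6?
v11.53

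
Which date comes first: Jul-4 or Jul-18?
Jul-4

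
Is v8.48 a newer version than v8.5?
Yes. Version numbers are compared segment by segment as integers, not as decimals: minor version 48 > 5, so v8.48 > v8.5 (even though the decimal 8.48 < 8.5).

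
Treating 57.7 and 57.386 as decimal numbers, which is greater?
57.7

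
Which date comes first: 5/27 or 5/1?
5/1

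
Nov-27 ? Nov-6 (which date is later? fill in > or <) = >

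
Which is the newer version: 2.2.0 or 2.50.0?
2.50.0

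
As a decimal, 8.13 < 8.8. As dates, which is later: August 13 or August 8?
August 13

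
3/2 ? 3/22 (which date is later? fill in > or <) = <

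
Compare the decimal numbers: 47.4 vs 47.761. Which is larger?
47.761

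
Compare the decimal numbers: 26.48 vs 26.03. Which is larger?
26.48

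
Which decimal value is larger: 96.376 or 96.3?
96.376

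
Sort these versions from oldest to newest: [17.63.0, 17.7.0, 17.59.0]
[17.7.0, 17.59.0, 17.63.0]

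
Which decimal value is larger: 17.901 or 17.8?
17.901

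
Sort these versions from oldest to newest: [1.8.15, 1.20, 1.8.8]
[1.8.8, 1.8.15, 1.20]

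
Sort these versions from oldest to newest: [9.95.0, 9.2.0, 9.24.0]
[9.2.0, 9.24.0, 9.95.0]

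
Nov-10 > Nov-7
True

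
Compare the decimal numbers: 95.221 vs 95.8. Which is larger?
95.8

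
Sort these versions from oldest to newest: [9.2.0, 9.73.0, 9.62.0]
[9.2.0, 9.62.0, 9.73.0]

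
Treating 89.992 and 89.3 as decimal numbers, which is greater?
89.992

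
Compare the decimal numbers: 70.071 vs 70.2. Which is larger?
70.2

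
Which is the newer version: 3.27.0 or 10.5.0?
10.5.0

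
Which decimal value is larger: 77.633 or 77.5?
77.633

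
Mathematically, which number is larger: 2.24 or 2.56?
2.56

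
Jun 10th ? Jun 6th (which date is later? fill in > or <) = >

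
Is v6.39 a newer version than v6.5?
Yes. Version numbers are compared segment by segment as integers, not as decimals: minor version 39 > 5, so v6.39 > v6.5 (even though the decimal 6.39 < 6.5).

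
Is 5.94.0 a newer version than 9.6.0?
No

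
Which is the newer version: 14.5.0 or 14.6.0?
14.6.0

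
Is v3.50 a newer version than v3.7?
Yes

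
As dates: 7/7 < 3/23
False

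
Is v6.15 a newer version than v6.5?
Yes. Version numbers are compared segment by segment as integers, not as decimals: minor version 15 > 5, so v6.15 > v6.5 (even though the decimal 6.15 < 6.5).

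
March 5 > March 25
False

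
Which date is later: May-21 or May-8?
May-21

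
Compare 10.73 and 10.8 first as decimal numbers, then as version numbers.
As decimals: 10.73 < 10.8. As versions: v10.73 > v10.8 (minor version 73 > 8).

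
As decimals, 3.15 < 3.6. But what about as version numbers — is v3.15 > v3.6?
True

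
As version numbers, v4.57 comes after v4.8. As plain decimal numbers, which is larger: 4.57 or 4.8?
4.8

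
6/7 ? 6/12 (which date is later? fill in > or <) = <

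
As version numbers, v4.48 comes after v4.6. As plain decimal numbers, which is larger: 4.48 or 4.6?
4.6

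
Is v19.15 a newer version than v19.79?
No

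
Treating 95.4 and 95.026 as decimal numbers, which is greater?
95.4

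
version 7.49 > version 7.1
True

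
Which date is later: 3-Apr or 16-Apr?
16-Apr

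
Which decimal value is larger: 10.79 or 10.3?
10.79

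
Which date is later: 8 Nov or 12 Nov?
12 Nov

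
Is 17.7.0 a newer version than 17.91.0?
No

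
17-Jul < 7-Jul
False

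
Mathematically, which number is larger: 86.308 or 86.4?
86.4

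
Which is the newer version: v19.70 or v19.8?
v19.70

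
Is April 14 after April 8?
Yes. Day 14 comes after day 8 in April — this is a date comparison, not a decimal one (the decimal 4.14 would be smaller than 4.8).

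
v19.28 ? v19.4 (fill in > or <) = >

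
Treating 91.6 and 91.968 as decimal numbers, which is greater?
91.968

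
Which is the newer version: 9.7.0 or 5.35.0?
9.7.0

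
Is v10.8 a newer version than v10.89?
No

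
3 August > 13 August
False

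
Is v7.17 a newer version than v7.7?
Yes. Version numbers are compared segment by segment as integers, not as decimals: minor version 17 > 7, so v7.17 > v7.7 (even though the decimal 7.17 < 7.7).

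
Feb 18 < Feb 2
False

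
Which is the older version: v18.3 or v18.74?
v18.3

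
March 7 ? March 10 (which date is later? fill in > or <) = <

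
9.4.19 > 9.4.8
True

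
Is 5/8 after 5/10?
No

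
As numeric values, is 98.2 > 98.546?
False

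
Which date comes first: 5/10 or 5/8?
5/8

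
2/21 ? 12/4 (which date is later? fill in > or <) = <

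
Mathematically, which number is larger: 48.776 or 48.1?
48.776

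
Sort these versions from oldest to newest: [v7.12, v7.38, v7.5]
[v7.5, v7.12, v7.38]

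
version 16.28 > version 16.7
True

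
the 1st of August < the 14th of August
True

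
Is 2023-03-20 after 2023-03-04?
Yes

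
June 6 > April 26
True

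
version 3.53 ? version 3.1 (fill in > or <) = >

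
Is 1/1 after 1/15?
No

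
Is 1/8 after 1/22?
No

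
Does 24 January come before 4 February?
Yes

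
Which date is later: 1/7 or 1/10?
1/10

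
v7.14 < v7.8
False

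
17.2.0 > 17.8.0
False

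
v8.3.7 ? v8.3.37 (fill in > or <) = <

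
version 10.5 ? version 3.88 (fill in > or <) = >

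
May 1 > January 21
True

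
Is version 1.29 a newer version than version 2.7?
No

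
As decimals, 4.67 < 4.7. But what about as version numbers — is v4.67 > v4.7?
True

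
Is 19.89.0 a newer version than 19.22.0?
Yes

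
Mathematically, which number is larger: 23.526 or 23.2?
23.526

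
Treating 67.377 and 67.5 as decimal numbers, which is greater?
67.5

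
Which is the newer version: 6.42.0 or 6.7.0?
6.42.0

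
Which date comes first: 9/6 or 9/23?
9/6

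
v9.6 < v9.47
True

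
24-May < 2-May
False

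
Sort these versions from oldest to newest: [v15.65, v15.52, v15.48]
[v15.48, v15.52, v15.65]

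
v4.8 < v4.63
True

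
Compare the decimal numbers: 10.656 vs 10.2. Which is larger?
10.656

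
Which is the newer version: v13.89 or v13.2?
v13.89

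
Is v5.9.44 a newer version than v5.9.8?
Yes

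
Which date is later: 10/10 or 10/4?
10/10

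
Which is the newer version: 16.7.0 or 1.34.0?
16.7.0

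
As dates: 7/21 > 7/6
True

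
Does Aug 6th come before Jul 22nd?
No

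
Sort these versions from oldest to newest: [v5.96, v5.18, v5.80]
[v5.18, v5.80, v5.96]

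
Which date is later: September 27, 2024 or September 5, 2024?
September 27, 2024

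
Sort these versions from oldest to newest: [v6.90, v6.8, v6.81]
[v6.8, v6.81, v6.90]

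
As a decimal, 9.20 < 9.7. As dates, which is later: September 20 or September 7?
September 20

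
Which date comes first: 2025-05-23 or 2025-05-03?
2025-05-03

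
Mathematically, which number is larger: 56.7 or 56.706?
56.706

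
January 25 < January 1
False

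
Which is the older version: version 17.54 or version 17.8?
version 17.8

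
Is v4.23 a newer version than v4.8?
Yes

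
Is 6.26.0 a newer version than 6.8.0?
Yes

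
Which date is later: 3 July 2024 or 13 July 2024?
13 July 2024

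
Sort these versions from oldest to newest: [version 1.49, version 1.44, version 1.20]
[version 1.20, version 1.44, version 1.49]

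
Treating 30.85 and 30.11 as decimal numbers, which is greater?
30.85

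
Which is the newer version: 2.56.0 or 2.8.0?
2.56.0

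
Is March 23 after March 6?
Yes. Day 23 comes after day 6 in March — this is a date comparison, not a decimal one (the decimal 3.23 would be smaller than 3.6).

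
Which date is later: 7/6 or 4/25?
7/6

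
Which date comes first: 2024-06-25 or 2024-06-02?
2024-06-02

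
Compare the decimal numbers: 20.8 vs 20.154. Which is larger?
20.8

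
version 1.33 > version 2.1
False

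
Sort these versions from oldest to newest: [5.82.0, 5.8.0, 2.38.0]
[2.38.0, 5.8.0, 5.82.0]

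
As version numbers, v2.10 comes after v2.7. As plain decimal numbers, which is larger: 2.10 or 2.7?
2.7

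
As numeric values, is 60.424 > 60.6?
False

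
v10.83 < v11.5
True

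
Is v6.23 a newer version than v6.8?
Yes. Version numbers are compared segment by segment as integers, not as decimals: minor version 23 > 8, so v6.23 > v6.8 (even though the decimal 6.23 < 6.8).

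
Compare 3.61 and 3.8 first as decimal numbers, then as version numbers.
As decimals: 3.61 < 3.8. As versions: v3.61 > v3.8 (minor version 61 > 8).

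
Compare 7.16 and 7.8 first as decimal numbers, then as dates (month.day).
As decimals: 7.16 < 7.8. As dates: 7/16 is later than 7/8 (day 16 > day 8).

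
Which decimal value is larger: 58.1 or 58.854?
58.854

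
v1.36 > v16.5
False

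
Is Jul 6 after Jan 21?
Yes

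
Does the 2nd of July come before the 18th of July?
Yes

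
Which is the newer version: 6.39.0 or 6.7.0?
6.39.0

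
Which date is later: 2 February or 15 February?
15 February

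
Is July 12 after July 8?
Yes. Day 12 comes after day 8 in July — this is a date comparison, not a decimal one (the decimal 7.12 would be smaller than 7.8).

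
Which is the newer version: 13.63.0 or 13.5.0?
13.63.0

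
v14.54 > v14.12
True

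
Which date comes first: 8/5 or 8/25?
8/5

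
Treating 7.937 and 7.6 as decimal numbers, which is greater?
7.937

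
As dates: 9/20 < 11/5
True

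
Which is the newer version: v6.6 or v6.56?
v6.56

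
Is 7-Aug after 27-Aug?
No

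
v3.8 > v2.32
True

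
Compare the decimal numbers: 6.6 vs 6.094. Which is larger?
6.6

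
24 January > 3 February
False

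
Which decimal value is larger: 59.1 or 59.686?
59.686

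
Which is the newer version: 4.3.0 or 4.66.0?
4.66.0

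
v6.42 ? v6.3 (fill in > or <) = >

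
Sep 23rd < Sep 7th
False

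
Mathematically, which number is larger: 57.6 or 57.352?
57.6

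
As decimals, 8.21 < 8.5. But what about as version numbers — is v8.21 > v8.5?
True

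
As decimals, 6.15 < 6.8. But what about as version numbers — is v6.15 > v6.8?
True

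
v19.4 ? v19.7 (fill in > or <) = <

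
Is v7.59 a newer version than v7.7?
Yes. Version numbers are compared segment by segment as integers, not as decimals: minor version 59 > 7, so v7.59 > v7.7 (even though the decimal 7.59 < 7.7).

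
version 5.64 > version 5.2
True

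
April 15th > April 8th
True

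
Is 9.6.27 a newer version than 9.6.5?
Yes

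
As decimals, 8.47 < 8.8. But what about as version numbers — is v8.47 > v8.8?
True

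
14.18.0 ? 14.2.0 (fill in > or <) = >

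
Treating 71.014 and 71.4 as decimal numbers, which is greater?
71.4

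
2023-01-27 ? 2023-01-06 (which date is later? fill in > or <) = >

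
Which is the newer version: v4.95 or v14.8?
v14.8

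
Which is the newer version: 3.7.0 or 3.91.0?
3.91.0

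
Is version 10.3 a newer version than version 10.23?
No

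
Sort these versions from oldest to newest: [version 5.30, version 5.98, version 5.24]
[version 5.24, version 5.30, version 5.98]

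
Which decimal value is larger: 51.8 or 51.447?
51.8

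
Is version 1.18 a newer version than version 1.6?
Yes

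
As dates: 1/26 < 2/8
True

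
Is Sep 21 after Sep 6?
Yes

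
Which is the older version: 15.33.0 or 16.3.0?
15.33.0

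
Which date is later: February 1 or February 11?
February 11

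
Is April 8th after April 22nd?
No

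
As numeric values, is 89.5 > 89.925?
False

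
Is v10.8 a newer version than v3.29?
Yes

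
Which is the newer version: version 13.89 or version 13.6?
version 13.89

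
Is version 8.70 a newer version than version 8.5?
Yes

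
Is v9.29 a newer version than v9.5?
Yes. Version numbers are compared segment by segment as integers, not as decimals: minor version 29 > 5, so v9.29 > v9.5 (even though the decimal 9.29 < 9.5).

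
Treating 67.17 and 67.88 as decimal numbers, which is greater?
67.88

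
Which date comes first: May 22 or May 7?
May 7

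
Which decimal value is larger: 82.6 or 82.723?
82.723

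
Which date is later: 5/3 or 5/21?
5/21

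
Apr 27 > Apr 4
True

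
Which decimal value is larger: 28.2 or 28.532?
28.532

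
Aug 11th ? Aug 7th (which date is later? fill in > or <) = >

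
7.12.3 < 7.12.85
True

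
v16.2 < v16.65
True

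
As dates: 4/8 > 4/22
False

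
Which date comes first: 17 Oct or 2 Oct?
2 Oct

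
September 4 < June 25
False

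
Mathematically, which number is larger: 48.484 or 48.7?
48.7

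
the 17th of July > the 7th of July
True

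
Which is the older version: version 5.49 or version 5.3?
version 5.3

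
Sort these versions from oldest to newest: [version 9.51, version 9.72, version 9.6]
[version 9.6, version 9.51, version 9.72]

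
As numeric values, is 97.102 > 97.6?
False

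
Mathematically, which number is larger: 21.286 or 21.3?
21.3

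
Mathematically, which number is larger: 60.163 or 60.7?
60.7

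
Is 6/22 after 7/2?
No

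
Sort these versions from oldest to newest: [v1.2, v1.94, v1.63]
[v1.2, v1.63, v1.94]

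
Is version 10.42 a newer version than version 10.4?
Yes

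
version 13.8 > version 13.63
False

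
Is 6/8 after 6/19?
No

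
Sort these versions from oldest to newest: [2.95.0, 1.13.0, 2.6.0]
[1.13.0, 2.6.0, 2.95.0]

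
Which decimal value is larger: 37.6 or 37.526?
37.6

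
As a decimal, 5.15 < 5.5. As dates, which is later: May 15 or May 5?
May 15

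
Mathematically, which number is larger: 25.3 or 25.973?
25.973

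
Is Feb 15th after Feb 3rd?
Yes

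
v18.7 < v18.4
False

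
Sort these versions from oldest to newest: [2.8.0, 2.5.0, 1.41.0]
[1.41.0, 2.5.0, 2.8.0]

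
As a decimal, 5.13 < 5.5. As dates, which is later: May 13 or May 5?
May 13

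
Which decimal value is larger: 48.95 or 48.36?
48.95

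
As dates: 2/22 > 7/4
False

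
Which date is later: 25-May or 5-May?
25-May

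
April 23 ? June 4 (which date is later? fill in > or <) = <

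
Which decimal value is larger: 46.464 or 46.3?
46.464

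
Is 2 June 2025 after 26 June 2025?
No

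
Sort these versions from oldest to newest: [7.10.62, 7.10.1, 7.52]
[7.10.1, 7.10.62, 7.52]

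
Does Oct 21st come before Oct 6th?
No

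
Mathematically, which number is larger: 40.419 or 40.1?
40.419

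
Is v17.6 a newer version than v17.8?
No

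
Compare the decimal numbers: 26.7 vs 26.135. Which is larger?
26.7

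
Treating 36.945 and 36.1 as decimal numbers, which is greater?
36.945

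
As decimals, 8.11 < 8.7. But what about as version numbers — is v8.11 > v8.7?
True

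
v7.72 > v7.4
True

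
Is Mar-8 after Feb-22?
Yes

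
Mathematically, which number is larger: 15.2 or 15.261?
15.261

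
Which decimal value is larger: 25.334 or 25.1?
25.334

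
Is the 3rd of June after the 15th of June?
No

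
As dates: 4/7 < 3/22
False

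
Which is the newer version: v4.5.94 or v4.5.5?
v4.5.94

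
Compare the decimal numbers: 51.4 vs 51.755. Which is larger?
51.755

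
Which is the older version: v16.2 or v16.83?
v16.2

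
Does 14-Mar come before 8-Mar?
No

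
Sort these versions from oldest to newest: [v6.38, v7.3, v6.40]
[v6.38, v6.40, v7.3]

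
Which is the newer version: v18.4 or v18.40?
v18.40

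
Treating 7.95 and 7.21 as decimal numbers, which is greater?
7.95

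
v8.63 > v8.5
True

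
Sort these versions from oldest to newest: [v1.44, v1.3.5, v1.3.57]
[v1.3.5, v1.3.57, v1.44]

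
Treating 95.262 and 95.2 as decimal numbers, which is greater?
95.262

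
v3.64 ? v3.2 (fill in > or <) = >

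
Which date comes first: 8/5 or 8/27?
8/5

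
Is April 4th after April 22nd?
No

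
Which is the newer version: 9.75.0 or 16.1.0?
16.1.0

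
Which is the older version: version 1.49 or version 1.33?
version 1.33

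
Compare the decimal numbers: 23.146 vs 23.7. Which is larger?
23.7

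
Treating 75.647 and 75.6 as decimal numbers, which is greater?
75.647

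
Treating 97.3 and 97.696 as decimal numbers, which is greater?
97.696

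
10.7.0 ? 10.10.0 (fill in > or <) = <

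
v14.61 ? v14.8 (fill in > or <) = >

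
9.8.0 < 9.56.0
True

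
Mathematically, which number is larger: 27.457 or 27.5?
27.5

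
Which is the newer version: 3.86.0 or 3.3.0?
3.86.0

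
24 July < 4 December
True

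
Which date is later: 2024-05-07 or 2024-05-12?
2024-05-12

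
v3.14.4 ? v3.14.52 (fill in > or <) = <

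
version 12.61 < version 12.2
False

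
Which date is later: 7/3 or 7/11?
7/11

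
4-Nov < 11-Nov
True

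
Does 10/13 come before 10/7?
No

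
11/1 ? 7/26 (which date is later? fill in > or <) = >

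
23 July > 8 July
True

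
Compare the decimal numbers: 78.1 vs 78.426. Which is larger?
78.426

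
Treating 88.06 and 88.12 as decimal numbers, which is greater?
88.12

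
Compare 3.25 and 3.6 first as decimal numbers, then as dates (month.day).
As decimals: 3.25 < 3.6. As dates: 3/25 is later than 3/6 (day 25 > day 6).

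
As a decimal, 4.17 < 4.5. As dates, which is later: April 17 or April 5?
April 17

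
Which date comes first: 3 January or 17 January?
3 January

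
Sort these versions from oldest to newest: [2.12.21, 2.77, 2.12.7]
[2.12.7, 2.12.21, 2.77]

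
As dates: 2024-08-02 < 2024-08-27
True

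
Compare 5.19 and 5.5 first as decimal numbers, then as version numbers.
As decimals: 5.19 < 5.5. As versions: v5.19 > v5.5 (minor version 19 > 5).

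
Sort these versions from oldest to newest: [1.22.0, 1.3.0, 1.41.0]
[1.3.0, 1.22.0, 1.41.0]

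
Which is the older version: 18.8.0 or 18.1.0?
18.1.0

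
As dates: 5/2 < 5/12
True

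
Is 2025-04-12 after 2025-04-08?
Yes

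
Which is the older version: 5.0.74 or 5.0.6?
5.0.6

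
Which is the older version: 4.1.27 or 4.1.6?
4.1.6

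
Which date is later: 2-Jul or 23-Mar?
2-Jul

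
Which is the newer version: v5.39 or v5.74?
v5.74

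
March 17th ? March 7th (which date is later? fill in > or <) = >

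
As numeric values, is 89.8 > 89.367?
True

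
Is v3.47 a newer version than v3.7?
Yes. Version numbers are compared segment by segment as integers, not as decimals: minor version 47 > 7, so v3.47 > v3.7 (even though the decimal 3.47 < 3.7).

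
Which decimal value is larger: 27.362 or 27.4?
27.4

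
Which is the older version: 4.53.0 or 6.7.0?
4.53.0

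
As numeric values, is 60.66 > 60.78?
False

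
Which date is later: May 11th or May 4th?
May 11th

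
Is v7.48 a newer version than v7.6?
Yes. Version numbers are compared segment by segment as integers, not as decimals: minor version 48 > 6, so v7.48 > v7.6 (even though the decimal 7.48 < 7.6).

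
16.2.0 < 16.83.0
True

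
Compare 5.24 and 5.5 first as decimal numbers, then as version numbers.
As decimals: 5.24 < 5.5. As versions: v5.24 > v5.5 (minor version 24 > 5).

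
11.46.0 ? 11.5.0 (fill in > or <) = >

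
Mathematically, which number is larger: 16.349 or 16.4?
16.4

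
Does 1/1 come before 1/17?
Yes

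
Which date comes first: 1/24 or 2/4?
1/24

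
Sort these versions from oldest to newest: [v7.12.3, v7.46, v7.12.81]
[v7.12.3, v7.12.81, v7.46]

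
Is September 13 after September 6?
Yes. Day 13 comes after day 6 in September — this is a date comparison, not a decimal one (the decimal 9.13 would be smaller than 9.6).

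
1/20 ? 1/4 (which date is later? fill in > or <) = >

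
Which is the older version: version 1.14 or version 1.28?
version 1.14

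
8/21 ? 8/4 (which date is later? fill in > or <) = >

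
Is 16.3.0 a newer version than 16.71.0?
No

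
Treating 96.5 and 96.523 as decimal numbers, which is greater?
96.523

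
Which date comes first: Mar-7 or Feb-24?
Feb-24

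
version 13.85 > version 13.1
True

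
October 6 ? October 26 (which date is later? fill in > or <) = <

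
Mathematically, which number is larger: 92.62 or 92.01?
92.62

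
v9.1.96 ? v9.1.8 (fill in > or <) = >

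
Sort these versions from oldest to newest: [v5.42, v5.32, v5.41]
[v5.32, v5.41, v5.42]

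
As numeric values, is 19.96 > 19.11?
True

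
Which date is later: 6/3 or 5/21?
6/3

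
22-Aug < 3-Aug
False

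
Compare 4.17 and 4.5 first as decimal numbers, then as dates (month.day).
As decimals: 4.17 < 4.5. As dates: 4/17 is later than 4/5 (day 17 > day 5).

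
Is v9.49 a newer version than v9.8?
Yes. Version numbers are compared segment by segment as integers, not as decimals: minor version 49 > 8, so v9.49 > v9.8 (even though the decimal 9.49 < 9.8).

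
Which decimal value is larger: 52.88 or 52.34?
52.88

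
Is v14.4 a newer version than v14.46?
No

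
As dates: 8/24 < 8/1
False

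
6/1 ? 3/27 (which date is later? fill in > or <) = >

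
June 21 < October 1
True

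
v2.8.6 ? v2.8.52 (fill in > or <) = <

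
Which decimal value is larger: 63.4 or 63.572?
63.572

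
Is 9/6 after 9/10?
No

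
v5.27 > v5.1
True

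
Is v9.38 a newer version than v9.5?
Yes. Version numbers are compared segment by segment as integers, not as decimals: minor version 38 > 5, so v9.38 > v9.5 (even though the decimal 9.38 < 9.5).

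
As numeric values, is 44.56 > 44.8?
False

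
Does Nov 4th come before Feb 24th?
No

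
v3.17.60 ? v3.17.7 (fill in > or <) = >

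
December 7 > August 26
True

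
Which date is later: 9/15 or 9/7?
9/15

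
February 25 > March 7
False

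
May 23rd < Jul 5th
True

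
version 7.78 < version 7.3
False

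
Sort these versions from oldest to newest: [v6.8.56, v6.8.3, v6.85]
[v6.8.3, v6.8.56, v6.85]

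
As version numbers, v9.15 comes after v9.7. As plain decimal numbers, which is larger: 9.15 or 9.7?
9.7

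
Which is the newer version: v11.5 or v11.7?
v11.7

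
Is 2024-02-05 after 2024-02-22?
No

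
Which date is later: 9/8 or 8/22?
9/8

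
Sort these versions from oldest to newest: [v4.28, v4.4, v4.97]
[v4.4, v4.28, v4.97]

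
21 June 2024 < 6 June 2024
False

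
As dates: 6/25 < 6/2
False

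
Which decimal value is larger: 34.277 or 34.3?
34.3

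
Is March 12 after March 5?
Yes. Day 12 comes after day 5 in March — this is a date comparison, not a decimal one (the decimal 3.12 would be smaller than 3.5).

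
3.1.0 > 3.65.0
False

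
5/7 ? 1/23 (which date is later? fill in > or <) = >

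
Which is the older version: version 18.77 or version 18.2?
version 18.2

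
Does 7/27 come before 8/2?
Yes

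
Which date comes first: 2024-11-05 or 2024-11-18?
2024-11-05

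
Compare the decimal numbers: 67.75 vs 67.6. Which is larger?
67.75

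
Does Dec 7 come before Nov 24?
No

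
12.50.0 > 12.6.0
True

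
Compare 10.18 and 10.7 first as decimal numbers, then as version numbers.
As decimals: 10.18 < 10.7. As versions: v10.18 > v10.7 (minor version 18 > 7).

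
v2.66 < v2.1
False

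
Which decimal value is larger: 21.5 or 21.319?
21.5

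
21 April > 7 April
True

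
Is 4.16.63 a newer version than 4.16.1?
Yes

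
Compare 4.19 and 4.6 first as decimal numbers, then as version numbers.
As decimals: 4.19 < 4.6. As versions: v4.19 > v4.6 (minor version 19 > 6).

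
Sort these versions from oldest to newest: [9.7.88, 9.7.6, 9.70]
[9.7.6, 9.7.88, 9.70]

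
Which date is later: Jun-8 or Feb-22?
Jun-8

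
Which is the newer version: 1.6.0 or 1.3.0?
1.6.0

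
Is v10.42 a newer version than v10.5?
Yes. Version numbers are compared segment by segment as integers, not as decimals: minor version 42 > 5, so v10.42 > v10.5 (even though the decimal 10.42 < 10.5).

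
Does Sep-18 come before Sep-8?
No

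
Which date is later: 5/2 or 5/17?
5/17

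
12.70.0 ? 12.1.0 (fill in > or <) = >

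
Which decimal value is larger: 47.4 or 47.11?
47.4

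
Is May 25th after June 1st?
No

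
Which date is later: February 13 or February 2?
February 13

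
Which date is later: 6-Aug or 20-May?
6-Aug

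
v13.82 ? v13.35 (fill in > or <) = >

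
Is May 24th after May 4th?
Yes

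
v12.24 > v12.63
False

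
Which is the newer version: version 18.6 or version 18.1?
version 18.6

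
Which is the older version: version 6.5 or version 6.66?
version 6.5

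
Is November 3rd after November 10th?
No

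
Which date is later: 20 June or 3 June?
20 June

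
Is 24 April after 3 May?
No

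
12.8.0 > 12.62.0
False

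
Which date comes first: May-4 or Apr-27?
Apr-27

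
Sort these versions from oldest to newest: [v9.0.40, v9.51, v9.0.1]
[v9.0.1, v9.0.40, v9.51]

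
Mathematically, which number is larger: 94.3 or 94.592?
94.592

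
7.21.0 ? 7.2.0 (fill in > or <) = >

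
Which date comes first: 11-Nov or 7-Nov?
7-Nov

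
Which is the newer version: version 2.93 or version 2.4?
version 2.93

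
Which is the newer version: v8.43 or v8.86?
v8.86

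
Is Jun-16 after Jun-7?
Yes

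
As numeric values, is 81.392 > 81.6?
False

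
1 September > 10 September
False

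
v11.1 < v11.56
True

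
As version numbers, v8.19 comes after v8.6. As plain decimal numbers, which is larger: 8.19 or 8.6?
8.6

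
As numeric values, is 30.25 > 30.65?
False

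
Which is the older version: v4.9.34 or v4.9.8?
v4.9.8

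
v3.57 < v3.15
False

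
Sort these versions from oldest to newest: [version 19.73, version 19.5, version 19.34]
[version 19.5, version 19.34, version 19.73]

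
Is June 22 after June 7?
Yes. Day 22 comes after day 7 in June — this is a date comparison, not a decimal one (the decimal 6.22 would be smaller than 6.7).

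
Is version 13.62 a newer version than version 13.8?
Yes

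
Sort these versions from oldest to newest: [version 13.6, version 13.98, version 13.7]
[version 13.6, version 13.7, version 13.98]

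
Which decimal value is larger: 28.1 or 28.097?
28.1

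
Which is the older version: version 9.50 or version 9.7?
version 9.7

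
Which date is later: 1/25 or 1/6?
1/25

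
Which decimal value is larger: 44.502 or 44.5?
44.502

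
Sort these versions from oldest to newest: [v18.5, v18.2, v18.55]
[v18.2, v18.5, v18.55]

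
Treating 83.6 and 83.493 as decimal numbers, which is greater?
83.6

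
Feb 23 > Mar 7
False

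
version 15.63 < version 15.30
False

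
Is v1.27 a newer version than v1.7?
Yes. Version numbers are compared segment by segment as integers, not as decimals: minor version 27 > 7, so v1.27 > v1.7 (even though the decimal 1.27 < 1.7).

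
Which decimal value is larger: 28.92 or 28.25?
28.92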